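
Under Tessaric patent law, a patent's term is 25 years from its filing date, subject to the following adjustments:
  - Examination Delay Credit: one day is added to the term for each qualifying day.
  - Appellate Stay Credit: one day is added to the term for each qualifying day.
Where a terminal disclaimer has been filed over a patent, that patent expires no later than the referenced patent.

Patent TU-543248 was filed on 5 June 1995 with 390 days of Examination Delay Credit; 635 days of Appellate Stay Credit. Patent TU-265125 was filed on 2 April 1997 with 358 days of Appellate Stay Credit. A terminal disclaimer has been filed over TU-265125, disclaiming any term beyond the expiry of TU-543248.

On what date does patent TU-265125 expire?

Natural term of TU-265125:
  Base: filing + 25 years → 2 April 2022.
  Appellate Stay Credit: +358 days → 26 March 2023.
Expiry of referenced patent TU-543248:
  Base: filing + 25 years → 5 June 2020.
  Examination Delay Credit: +390 days → 30 June 2021.
  Appellate Stay Credit: +635 days → 27 March 2023.
Terminal disclaimer: TU-265125 expires on the earlier of 26 March 2023 and 27 March 2023.

2023-03-26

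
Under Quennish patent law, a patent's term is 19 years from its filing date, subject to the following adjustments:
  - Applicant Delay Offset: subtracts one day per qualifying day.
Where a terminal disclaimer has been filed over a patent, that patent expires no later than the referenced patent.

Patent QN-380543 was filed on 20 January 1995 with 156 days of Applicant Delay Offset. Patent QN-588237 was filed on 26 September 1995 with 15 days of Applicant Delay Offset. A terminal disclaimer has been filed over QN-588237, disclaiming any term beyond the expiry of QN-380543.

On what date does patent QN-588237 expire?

Natural term of QN-588237:
  Base: filing + 19 years → 26 September 2014.
  Applicant Delay Offset: −15 days → 11 September 2014.
Expiry of referenced patent QN-380543:
  Base: filing + 19 years → 20 January 2014.
  Applicant Delay Offset: −156 days → 17 August 2013.
Terminal disclaimer: QN-588237 expires on the earlier of 11 September 2014 and 17 August 2013.

August 17, 2013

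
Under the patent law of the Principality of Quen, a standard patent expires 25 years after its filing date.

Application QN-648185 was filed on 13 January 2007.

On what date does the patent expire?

Filing date + 25 years → 13 January 2032.

January 13, 2032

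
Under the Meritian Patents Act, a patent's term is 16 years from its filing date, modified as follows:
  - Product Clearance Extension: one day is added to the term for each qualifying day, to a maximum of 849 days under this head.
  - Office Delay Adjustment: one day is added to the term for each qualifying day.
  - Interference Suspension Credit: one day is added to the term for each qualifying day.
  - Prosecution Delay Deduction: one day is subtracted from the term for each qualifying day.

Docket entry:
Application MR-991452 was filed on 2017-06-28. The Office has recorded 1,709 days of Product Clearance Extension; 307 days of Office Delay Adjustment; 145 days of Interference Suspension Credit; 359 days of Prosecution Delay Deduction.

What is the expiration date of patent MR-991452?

2036-01-26

Base term: filing date + 16 years → 28 June 2033.
Product Clearance Extension: 1709 days claimed exceeds the 849-day cap, so +849 days → 25 October 2035.
Office Delay Adjustment: +307 days → 27 August 2036.
Interference Suspension Credit: +145 days → 19 January 2037.
Prosecution Delay Deduction: −359 days → 26 January 2036.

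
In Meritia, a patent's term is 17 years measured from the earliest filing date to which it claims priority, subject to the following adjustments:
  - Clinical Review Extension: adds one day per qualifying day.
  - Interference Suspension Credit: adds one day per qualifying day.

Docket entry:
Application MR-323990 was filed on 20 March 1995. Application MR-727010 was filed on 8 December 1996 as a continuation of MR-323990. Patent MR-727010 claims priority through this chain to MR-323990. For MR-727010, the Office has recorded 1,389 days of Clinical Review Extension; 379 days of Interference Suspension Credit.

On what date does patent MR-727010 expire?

Earliest priority filing: 20 March 1995.
Base term: 20 March 1995 + 17 years → 20 March 2012.
Clinical Review Extension: +1389 days → 8 January 2016.
Interference Suspension Credit: +379 days → 21 January 2017.

January 21, 2017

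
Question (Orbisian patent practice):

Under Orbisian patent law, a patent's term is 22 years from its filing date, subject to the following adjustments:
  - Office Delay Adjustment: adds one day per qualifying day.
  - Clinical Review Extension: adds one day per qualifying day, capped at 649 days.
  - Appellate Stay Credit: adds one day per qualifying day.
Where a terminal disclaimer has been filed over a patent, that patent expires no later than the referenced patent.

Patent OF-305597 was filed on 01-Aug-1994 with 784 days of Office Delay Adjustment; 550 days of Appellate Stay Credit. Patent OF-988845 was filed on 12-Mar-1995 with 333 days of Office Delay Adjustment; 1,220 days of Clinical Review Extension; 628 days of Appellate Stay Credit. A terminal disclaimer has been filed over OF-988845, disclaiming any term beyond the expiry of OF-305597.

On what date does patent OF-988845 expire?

Natural term of OF-988845:
  Base: filing + 22 years → 12 March 2017.
  Office Delay Adjustment: +333 days → 8 February 2018.
  Clinical Review Extension: 1220 days claimed exceeds the 649-day cap, so +649 days → 19 November 2019.
  Appellate Stay Credit: +628 days → 8 August 2021.
Expiry of referenced patent OF-305597:
  Base: filing + 22 years → 1 August 2016.
  Office Delay Adjustment: +784 days → 24 September 2018.
  Appellate Stay Credit: +550 days → 27 March 2020.
Terminal disclaimer: OF-988845 expires on the earlier of 8 August 2021 and 27 March 2020.

March 27, 2020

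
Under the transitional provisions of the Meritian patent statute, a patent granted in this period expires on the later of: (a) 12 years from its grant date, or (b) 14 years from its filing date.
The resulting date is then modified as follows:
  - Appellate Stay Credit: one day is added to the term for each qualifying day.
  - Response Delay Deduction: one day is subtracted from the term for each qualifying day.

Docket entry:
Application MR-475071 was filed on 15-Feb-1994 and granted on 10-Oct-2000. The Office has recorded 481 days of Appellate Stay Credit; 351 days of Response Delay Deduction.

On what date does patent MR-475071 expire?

2013-02-17

(a) grant + 12 years → 10 October 2012.
(b) filing + 14 years → 15 February 2008.
Later of the two: 10 October 2012.
Appellate Stay Credit: +481 days → 3 February 2014.
Response Delay Deduction: −351 days → 17 February 2013.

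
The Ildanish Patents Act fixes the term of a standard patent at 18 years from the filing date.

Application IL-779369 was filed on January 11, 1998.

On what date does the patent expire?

Filing date + 18 years → 11 January 2016.

January 11, 2016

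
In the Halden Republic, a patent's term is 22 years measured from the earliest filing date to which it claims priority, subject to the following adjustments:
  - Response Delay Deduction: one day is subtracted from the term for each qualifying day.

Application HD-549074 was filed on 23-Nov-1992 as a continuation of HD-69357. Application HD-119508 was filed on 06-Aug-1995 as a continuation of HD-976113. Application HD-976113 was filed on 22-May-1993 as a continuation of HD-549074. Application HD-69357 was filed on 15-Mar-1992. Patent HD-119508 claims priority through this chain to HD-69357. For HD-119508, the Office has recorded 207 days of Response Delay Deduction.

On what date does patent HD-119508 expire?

August 20, 2013

Earliest priority filing: 15 March 1992.
Base term: 15 March 1992 + 22 years → 15 March 2014.
Response Delay Deduction: −207 days → 20 August 2013.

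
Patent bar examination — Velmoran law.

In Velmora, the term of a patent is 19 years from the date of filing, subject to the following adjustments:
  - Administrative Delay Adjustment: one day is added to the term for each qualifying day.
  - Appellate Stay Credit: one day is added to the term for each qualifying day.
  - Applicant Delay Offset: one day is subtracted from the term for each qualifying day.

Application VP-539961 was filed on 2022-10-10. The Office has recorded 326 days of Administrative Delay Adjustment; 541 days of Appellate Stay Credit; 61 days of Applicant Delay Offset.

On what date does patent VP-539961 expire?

2043-12-25

Base term: filing date + 19 years → 10 October 2041.
Administrative Delay Adjustment: +326 days → 1 September 2042.
Appellate Stay Credit: +541 days → 24 February 2044.
Applicant Delay Offset: −61 days → 25 December 2043.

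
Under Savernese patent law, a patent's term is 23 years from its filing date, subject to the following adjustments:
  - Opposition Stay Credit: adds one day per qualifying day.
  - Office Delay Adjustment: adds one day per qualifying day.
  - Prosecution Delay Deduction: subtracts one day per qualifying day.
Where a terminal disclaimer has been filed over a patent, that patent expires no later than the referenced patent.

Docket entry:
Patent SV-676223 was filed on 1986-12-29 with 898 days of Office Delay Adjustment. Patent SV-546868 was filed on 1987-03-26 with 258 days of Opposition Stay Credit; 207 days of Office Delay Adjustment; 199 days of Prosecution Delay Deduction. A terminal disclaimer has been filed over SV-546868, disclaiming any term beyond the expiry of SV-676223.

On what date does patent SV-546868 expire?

Natural term of SV-546868:
  Base: filing + 23 years → 26 March 2010.
  Opposition Stay Credit: +258 days → 9 December 2010.
  Office Delay Adjustment: +207 days → 4 July 2011.
  Prosecution Delay Deduction: −199 days → 17 December 2010.
Expiry of referenced patent SV-676223:
  Base: filing + 23 years → 29 December 2009.
  Office Delay Adjustment: +898 days → 14 June 2012.
Terminal disclaimer: SV-546868 expires on the earlier of 17 December 2010 and 14 June 2012.

December 17, 2010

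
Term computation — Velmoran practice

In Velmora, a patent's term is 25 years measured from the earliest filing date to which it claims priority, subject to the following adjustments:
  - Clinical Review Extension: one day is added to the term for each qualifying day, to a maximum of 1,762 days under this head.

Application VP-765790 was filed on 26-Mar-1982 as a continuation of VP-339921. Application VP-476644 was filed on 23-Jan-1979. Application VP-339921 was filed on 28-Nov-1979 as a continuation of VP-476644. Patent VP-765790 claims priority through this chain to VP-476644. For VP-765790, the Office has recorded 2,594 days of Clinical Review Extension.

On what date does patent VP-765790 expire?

2008-11-19

Earliest priority filing: 23 January 1979.
Base term: 23 January 1979 + 25 years → 23 January 2004.
Clinical Review Extension: 2594 days claimed exceeds the 1762-day cap, so +1762 days → 19 November 2008.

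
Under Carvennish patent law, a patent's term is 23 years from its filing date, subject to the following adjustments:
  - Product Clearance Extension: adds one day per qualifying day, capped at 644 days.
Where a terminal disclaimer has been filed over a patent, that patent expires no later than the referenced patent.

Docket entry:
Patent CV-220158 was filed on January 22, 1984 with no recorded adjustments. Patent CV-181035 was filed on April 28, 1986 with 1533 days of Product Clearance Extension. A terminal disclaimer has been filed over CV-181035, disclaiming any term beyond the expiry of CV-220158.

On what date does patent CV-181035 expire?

Natural term of CV-181035:
  Base: filing + 23 years → 28 April 2009.
  Product Clearance Extension: 1533 days claimed exceeds the 644-day cap, so +644 days → 1 February 2011.
Expiry of referenced patent CV-220158:
  Base: filing + 23 years → 22 January 2007.
Terminal disclaimer: CV-181035 expires on the earlier of 1 February 2011 and 22 January 2007.

2007-01-22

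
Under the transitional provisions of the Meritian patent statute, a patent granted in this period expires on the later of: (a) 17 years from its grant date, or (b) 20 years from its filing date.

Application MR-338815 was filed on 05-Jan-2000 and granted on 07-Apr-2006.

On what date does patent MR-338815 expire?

2023-04-07

(a) grant + 17 years → 7 April 2023.
(b) filing + 20 years → 5 January 2020.
Later of the two: 7 April 2023.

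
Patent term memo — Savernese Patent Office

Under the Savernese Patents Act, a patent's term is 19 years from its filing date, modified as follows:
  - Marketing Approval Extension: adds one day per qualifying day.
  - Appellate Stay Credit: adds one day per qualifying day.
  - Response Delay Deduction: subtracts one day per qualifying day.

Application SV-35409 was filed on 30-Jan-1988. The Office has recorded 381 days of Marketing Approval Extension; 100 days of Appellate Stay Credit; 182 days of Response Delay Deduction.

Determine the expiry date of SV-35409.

Base term: filing date + 19 years → 30 January 2007.
Marketing Approval Extension: +381 days → 15 February 2008.
Appellate Stay Credit: +100 days → 25 May 2008.
Response Delay Deduction: −182 days → 25 November 2007.

2007-11-25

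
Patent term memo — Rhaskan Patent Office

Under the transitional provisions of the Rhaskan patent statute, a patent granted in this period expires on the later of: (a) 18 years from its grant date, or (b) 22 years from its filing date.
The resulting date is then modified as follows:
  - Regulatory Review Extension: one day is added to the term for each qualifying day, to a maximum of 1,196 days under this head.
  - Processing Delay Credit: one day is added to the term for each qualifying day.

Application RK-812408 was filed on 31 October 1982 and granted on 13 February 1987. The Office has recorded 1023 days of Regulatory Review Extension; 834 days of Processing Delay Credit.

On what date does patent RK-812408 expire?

(a) grant + 18 years → 13 February 2005.
(b) filing + 22 years → 31 October 2004.
Later of the two: 13 February 2005.
Regulatory Review Extension: 1023 days (within the 1196-day cap) → +1023 days → 3 December 2007.
Processing Delay Credit: +834 days → 16 March 2010.

2010-03-16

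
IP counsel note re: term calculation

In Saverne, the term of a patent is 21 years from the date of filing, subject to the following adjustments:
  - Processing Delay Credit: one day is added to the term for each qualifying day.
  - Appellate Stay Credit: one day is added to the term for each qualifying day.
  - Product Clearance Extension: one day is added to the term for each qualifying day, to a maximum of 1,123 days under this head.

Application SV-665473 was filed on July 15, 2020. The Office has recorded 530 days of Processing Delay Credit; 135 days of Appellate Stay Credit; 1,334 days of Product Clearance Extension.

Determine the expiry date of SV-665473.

2046-06-07

Base term: filing date + 21 years → 15 July 2041.
Processing Delay Credit: +530 days → 27 December 2042.
Appellate Stay Credit: +135 days → 11 May 2043.
Product Clearance Extension: 1334 days claimed exceeds the 1123-day cap, so +1123 days → 7 June 2046.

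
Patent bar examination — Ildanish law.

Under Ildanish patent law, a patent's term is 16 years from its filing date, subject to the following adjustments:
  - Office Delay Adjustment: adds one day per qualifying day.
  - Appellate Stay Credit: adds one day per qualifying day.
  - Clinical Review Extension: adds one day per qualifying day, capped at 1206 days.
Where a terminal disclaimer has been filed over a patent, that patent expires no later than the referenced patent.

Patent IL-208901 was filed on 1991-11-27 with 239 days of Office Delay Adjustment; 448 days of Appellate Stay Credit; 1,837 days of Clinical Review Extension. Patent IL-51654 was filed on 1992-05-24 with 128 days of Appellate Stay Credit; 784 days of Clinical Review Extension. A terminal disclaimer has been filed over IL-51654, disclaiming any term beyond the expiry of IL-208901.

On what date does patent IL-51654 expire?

November 22, 2010

Natural term of IL-51654:
  Base: filing + 16 years → 24 May 2008.
  Appellate Stay Credit: +128 days → 29 September 2008.
  Clinical Review Extension: 784 days (within the 1206-day cap) → +784 days → 22 November 2010.
Expiry of referenced patent IL-208901:
  Base: filing + 16 years → 27 November 2007.
  Office Delay Adjustment: +239 days → 23 July 2008.
  Appellate Stay Credit: +448 days → 14 October 2009.
  Clinical Review Extension: 1837 days claimed exceeds the 1206-day cap, so +1206 days → 1 February 2013.
Terminal disclaimer: IL-51654 expires on the earlier of 22 November 2010 and 1 February 2013.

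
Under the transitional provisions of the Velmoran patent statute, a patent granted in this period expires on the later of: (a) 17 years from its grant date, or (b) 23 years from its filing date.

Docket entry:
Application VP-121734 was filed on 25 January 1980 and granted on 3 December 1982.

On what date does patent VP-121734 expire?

(a) grant + 17 years → 3 December 1999.
(b) filing + 23 years → 25 January 2003.
Later of the two: 25 January 2003.

January 25, 2003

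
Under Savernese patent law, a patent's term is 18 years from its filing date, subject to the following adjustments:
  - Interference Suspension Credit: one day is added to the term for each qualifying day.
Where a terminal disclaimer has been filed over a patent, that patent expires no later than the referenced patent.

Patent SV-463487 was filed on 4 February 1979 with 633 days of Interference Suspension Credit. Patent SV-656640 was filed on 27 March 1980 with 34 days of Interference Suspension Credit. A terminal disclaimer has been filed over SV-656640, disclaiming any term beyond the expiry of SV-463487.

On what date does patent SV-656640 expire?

Natural term of SV-656640:
  Base: filing + 18 years → 27 March 1998.
  Interference Suspension Credit: +34 days → 30 April 1998.
Expiry of referenced patent SV-463487:
  Base: filing + 18 years → 4 February 1997.
  Interference Suspension Credit: +633 days → 30 October 1998.
Terminal disclaimer: SV-656640 expires on the earlier of 30 April 1998 and 30 October 1998.

April 30, 1998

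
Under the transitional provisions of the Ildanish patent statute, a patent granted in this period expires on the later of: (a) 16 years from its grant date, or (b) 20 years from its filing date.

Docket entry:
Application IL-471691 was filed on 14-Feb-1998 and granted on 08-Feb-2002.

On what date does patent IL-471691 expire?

February 14, 2018

(a) grant + 16 years → 8 February 2018.
(b) filing + 20 years → 14 February 2018.
Later of the two: 14 February 2018.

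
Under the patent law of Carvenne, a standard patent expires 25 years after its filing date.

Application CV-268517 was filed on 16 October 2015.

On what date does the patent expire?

2040-10-16

Filing date + 25 years → 16 October 2040.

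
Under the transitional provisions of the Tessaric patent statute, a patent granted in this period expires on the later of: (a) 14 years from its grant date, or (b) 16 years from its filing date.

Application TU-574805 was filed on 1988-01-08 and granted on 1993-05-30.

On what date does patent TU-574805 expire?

(a) grant + 14 years → 30 May 2007.
(b) filing + 16 years → 8 January 2004.
Later of the two: 30 May 2007.

2007-05-30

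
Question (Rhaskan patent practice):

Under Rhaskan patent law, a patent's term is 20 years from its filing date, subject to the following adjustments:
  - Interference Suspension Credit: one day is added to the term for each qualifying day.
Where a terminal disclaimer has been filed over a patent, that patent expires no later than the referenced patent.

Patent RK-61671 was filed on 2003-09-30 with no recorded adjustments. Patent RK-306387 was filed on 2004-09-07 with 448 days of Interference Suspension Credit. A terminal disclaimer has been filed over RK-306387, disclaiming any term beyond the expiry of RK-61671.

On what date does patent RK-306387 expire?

September 30, 2023

Natural term of RK-306387:
  Base: filing + 20 years → 7 September 2024.
  Interference Suspension Credit: +448 days → 29 November 2025.
Expiry of referenced patent RK-61671:
  Base: filing + 20 years → 30 September 2023.
Terminal disclaimer: RK-306387 expires on the earlier of 29 November 2025 and 30 September 2023.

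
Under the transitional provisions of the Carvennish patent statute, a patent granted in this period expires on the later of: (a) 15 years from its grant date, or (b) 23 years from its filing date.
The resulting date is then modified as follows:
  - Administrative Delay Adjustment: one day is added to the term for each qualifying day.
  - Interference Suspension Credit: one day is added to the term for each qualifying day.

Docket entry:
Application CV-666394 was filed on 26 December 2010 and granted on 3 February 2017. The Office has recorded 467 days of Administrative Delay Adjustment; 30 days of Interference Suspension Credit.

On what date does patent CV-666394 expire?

May 7, 2035

(a) grant + 15 years → 3 February 2032.
(b) filing + 23 years → 26 December 2033.
Later of the two: 26 December 2033.
Administrative Delay Adjustment: +467 days → 7 April 2035.
Interference Suspension Credit: +30 days → 7 May 2035.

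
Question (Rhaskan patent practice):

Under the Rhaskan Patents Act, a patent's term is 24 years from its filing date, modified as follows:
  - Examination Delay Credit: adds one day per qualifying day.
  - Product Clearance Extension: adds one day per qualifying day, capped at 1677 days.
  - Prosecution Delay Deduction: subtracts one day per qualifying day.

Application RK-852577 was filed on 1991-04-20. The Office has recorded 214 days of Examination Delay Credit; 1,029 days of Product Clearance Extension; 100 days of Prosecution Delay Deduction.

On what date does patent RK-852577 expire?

June 6, 2018

Base term: filing date + 24 years → 20 April 2015.
Examination Delay Credit: +214 days → 20 November 2015.
Product Clearance Extension: 1029 days (within the 1677-day cap) → +1029 days → 14 September 2018.
Prosecution Delay Deduction: −100 days → 6 June 2018.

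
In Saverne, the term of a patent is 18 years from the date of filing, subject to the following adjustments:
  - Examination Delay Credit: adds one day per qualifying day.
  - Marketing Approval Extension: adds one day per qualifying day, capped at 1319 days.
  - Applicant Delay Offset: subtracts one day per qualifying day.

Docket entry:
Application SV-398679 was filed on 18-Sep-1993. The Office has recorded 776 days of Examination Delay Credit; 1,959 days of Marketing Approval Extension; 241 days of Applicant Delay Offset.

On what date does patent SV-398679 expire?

2016-10-15

Base term: filing date + 18 years → 18 September 2011.
Examination Delay Credit: +776 days → 2 November 2013.
Marketing Approval Extension: 1959 days claimed exceeds the 1319-day cap, so +1319 days → 13 June 2017.
Applicant Delay Offset: −241 days → 15 October 2016.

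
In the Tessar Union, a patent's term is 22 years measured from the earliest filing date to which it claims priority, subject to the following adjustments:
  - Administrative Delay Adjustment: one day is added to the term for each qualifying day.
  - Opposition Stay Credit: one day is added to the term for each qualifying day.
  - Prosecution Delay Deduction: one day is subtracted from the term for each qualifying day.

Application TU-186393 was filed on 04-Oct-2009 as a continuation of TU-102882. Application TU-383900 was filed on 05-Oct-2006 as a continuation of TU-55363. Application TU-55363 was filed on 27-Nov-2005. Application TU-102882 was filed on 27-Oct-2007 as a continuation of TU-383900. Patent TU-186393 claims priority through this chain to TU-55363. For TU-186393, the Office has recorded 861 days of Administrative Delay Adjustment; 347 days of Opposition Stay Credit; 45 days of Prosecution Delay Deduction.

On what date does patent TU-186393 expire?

2031-02-02

Earliest priority filing: 27 November 2005.
Base term: 27 November 2005 + 22 years → 27 November 2027.
Administrative Delay Adjustment: +861 days → 6 April 2030.
Opposition Stay Credit: +347 days → 19 March 2031.
Prosecution Delay Deduction: −45 days → 2 February 2031.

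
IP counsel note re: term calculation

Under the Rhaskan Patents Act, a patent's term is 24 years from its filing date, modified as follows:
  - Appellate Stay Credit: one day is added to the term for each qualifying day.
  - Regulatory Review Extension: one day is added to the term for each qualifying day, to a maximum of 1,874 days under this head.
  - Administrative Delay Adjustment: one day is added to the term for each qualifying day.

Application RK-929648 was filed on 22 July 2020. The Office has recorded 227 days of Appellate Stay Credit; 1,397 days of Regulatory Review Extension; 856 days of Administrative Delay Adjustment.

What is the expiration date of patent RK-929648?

Base term: filing date + 24 years → 22 July 2044.
Appellate Stay Credit: +227 days → 6 March 2045.
Regulatory Review Extension: 1397 days (within the 1874-day cap) → +1397 days → 1 January 2049.
Administrative Delay Adjustment: +856 days → 7 May 2051.

May 7, 2051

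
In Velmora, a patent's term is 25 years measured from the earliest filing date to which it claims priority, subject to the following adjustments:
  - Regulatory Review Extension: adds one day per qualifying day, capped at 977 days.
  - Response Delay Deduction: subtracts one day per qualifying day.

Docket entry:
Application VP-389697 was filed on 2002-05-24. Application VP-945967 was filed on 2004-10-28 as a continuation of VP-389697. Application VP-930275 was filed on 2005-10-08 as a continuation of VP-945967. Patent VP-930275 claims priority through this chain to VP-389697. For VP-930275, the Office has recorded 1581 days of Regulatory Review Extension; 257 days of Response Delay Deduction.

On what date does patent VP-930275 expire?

2029-05-13

Earliest priority filing: 24 May 2002.
Base term: 24 May 2002 + 25 years → 24 May 2027.
Regulatory Review Extension: 1581 days claimed exceeds the 977-day cap, so +977 days → 25 January 2030.
Response Delay Deduction: −257 days → 13 May 2029.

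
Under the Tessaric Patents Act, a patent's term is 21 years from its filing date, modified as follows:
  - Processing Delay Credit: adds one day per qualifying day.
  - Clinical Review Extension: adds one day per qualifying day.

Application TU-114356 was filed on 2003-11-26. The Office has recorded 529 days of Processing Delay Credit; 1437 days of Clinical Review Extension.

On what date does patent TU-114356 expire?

2030-04-15

Base term: filing date + 21 years → 26 November 2024.
Processing Delay Credit: +529 days → 9 May 2026.
Clinical Review Extension: +1437 days → 15 April 2030.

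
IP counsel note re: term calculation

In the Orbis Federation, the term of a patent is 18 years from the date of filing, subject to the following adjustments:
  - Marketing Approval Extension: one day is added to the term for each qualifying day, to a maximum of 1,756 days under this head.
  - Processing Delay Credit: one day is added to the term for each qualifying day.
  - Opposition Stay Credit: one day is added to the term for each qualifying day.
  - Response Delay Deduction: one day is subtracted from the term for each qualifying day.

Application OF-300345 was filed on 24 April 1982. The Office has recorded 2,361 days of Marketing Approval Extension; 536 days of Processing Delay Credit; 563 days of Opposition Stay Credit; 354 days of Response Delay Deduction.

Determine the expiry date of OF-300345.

February 28, 2007

Base term: filing date + 18 years → 24 April 2000.
Marketing Approval Extension: 2361 days claimed exceeds the 1756-day cap, so +1756 days → 13 February 2005.
Processing Delay Credit: +536 days → 3 August 2006.
Opposition Stay Credit: +563 days → 17 February 2008.
Response Delay Deduction: −354 days → 28 February 2007.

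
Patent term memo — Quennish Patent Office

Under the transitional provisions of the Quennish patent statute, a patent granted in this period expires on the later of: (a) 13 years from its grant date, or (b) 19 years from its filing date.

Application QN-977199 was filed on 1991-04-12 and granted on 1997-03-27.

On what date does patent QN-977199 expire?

April 12, 2010

(a) grant + 13 years → 27 March 2010.
(b) filing + 19 years → 12 April 2010.
Later of the two: 12 April 2010.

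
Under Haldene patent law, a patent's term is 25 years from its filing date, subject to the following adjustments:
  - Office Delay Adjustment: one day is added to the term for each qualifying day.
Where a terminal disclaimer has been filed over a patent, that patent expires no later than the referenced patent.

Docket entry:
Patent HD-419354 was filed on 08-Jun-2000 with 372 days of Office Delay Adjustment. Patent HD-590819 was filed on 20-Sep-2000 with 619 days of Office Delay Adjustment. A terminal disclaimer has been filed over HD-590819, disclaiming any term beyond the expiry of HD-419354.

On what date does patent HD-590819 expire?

2026-06-15

Natural term of HD-590819:
  Base: filing + 25 years → 20 September 2025.
  Office Delay Adjustment: +619 days → 1 June 2027.
Expiry of referenced patent HD-419354:
  Base: filing + 25 years → 8 June 2025.
  Office Delay Adjustment: +372 days → 15 June 2026.
Terminal disclaimer: HD-590819 expires on the earlier of 1 June 2027 and 15 June 2026.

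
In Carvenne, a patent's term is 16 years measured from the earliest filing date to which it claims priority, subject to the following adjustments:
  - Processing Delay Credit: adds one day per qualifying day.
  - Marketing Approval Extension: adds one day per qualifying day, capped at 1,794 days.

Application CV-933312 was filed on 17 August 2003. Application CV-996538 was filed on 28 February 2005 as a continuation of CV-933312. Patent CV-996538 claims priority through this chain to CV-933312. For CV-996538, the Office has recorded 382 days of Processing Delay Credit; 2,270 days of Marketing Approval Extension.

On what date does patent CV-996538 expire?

August 1, 2025

Earliest priority filing: 17 August 2003.
Base term: 17 August 2003 + 16 years → 17 August 2019.
Processing Delay Credit: +382 days → 2 September 2020.
Marketing Approval Extension: 2270 days claimed exceeds the 1794-day cap, so +1794 days → 1 August 2025.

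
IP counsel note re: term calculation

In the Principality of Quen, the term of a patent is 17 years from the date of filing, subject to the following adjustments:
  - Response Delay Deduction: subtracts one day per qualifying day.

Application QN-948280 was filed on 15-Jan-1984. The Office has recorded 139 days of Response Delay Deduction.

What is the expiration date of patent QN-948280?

2000-08-29

Base term: filing date + 17 years → 15 January 2001.
Response Delay Deduction: −139 days → 29 August 2000.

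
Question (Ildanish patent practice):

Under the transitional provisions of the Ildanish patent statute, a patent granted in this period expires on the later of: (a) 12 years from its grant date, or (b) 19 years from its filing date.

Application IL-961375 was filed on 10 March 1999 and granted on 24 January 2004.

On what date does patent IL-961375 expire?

2018-03-10

(a) grant + 12 years → 24 January 2016.
(b) filing + 19 years → 10 March 2018.
Later of the two: 10 March 2018.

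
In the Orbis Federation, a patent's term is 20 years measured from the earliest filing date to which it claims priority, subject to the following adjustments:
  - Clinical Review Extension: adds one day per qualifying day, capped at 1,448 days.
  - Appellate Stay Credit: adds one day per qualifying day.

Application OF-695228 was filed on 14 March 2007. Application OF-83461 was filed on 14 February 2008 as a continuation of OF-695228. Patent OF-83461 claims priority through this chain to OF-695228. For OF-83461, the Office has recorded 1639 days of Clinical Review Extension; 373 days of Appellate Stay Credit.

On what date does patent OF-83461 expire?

2032-03-08

Earliest priority filing: 14 March 2007.
Base term: 14 March 2007 + 20 years → 14 March 2027.
Clinical Review Extension: 1639 days claimed exceeds the 1448-day cap, so +1448 days → 1 March 2031.
Appellate Stay Credit: +373 days → 8 March 2032.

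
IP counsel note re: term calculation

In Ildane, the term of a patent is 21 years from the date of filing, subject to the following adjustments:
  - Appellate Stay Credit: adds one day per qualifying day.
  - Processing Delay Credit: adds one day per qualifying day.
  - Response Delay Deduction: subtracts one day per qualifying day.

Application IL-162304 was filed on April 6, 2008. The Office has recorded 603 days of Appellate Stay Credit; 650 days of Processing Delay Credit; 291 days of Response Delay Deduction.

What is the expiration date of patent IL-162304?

Base term: filing date + 21 years → 6 April 2029.
Appellate Stay Credit: +603 days → 30 November 2030.
Processing Delay Credit: +650 days → 10 September 2032.
Response Delay Deduction: −291 days → 24 November 2031.

November 24, 2031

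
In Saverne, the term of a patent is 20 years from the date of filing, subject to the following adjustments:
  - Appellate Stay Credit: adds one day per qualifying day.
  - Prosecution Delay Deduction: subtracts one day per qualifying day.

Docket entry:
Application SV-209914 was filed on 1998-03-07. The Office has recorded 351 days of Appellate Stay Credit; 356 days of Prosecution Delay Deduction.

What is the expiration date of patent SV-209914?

Base term: filing date + 20 years → 7 March 2018.
Appellate Stay Credit: +351 days → 21 February 2019.
Prosecution Delay Deduction: −356 days → 2 March 2018.

2018-03-02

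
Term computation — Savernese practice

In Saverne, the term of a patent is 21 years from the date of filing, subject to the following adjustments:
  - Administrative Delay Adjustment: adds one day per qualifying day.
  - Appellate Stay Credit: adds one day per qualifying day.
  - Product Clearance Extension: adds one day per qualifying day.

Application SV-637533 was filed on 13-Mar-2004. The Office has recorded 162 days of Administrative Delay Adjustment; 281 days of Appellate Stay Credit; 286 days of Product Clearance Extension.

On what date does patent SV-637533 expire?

March 12, 2027

Base term: filing date + 21 years → 13 March 2025.
Administrative Delay Adjustment: +162 days → 22 August 2025.
Appellate Stay Credit: +281 days → 30 May 2026.
Product Clearance Extension: +286 days → 12 March 2027.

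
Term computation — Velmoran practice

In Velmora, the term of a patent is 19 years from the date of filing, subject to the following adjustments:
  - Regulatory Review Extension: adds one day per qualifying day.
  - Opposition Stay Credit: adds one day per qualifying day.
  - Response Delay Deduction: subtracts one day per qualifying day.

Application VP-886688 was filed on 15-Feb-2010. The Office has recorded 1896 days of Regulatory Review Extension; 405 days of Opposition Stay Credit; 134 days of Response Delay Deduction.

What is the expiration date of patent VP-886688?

January 22, 2035

Base term: filing date + 19 years → 15 February 2029.
Regulatory Review Extension: +1896 days → 26 April 2034.
Opposition Stay Credit: +405 days → 5 June 2035.
Response Delay Deduction: −134 days → 22 January 2035.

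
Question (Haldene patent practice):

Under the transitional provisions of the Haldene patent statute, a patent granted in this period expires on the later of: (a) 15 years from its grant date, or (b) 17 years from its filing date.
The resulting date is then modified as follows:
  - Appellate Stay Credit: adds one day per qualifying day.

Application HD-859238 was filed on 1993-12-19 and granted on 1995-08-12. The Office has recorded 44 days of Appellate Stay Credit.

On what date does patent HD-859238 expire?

2011-02-01

(a) grant + 15 years → 12 August 2010.
(b) filing + 17 years → 19 December 2010.
Later of the two: 19 December 2010.
Appellate Stay Credit: +44 days → 1 February 2011.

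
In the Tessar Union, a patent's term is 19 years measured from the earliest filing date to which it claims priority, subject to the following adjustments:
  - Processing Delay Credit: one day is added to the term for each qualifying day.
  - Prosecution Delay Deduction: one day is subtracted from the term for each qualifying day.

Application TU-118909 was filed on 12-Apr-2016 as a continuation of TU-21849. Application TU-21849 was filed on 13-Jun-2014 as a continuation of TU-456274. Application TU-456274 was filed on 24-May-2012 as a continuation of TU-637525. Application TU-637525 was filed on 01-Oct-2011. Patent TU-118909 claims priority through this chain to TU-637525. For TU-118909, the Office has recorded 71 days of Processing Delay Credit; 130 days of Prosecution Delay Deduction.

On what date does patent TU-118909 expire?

August 3, 2030

Earliest priority filing: 1 October 2011.
Base term: 1 October 2011 + 19 years → 1 October 2030.
Processing Delay Credit: +71 days → 11 December 2030.
Prosecution Delay Deduction: −130 days → 3 August 2030.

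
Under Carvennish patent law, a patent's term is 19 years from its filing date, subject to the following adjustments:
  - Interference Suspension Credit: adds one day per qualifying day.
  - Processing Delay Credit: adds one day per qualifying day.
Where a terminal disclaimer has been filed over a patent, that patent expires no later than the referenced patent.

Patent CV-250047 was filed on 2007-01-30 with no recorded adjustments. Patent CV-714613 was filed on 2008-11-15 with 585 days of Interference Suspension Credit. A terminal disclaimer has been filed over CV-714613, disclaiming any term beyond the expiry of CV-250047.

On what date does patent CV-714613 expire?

Natural term of CV-714613:
  Base: filing + 19 years → 15 November 2027.
  Interference Suspension Credit: +585 days → 22 June 2029.
Expiry of referenced patent CV-250047:
  Base: filing + 19 years → 30 January 2026.
Terminal disclaimer: CV-714613 expires on the earlier of 22 June 2029 and 30 January 2026.

January 30, 2026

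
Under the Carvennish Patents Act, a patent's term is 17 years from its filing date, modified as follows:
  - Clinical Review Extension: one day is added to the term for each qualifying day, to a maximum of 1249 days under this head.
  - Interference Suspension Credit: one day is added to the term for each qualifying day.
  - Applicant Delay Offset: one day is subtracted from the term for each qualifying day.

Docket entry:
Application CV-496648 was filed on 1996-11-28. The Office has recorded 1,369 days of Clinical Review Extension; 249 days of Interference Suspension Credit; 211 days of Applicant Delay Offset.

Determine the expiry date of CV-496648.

Base term: filing date + 17 years → 28 November 2013.
Clinical Review Extension: 1369 days claimed exceeds the 1249-day cap, so +1249 days → 30 April 2017.
Interference Suspension Credit: +249 days → 4 January 2018.
Applicant Delay Offset: −211 days → 7 June 2017.

June 7, 2017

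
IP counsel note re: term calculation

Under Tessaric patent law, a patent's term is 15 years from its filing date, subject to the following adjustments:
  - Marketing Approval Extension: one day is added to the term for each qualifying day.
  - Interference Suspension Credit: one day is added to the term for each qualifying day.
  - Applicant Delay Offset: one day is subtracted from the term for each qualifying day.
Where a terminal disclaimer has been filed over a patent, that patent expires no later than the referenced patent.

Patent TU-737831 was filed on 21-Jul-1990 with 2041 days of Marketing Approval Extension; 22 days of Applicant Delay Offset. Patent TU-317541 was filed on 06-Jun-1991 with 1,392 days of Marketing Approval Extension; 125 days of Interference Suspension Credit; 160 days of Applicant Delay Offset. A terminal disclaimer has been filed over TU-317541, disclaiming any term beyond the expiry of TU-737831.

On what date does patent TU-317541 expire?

Natural term of TU-317541:
  Base: filing + 15 years → 6 June 2006.
  Marketing Approval Extension: +1392 days → 29 March 2010.
  Interference Suspension Credit: +125 days → 1 August 2010.
  Applicant Delay Offset: −160 days → 22 February 2010.
Expiry of referenced patent TU-737831:
  Base: filing + 15 years → 21 July 2005.
  Marketing Approval Extension: +2041 days → 21 February 2011.
  Applicant Delay Offset: −22 days → 30 January 2011.
Terminal disclaimer: TU-317541 expires on the earlier of 22 February 2010 and 30 January 2011.

February 22, 2010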